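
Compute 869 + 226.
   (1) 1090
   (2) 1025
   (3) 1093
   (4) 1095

869 + 226 = 1095
4) 1095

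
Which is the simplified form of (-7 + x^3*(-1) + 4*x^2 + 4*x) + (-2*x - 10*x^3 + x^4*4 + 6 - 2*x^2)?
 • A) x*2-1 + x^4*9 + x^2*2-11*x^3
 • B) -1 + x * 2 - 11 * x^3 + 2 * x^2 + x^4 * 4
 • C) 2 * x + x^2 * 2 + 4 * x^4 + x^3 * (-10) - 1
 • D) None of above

Adding the polynomials and combining like terms:
(-7 + x^3*(-1) + 4*x^2 + 4*x) + (-2*x - 10*x^3 + x^4*4 + 6 - 2*x^2)
= -1 + x * 2 - 11 * x^3 + 2 * x^2 + x^4 * 4
B) -1 + x * 2 - 11 * x^3 + 2 * x^2 + x^4 * 4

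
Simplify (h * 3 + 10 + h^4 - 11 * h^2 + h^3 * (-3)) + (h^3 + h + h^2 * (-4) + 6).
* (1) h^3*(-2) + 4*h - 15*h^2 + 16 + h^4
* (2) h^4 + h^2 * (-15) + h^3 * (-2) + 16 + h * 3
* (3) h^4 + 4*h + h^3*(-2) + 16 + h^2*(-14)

Adding the polynomials and combining like terms:
(h*3 + 10 + h^4 - 11*h^2 + h^3*(-3)) + (h^3 + h + h^2*(-4) + 6)
= h^3*(-2) + 4*h - 15*h^2 + 16 + h^4
1) h^3*(-2) + 4*h - 15*h^2 + 16 + h^4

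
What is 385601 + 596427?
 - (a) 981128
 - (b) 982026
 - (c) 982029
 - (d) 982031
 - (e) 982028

385601 + 596427 = 982028
e) 982028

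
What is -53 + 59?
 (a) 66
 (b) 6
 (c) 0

-53 + 59 = 6
b) 6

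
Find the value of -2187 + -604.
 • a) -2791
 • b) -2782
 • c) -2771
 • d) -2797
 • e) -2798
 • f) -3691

-2187 + -604 = -2791
a) -2791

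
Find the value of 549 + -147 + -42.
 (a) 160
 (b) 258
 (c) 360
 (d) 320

First: 549 + -147 = 402
Then: 402 + -42 = 360
c) 360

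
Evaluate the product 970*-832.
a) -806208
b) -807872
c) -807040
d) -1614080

970 * -832 = -807040
c) -807040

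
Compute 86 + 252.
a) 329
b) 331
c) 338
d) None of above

86 + 252 = 338
c) 338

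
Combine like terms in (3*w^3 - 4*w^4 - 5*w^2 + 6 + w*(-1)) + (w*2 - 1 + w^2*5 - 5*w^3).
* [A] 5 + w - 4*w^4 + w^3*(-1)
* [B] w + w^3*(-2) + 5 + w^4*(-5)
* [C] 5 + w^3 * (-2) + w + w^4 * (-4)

Adding the polynomials and combining like terms:
(3*w^3 - 4*w^4 - 5*w^2 + 6 + w*(-1)) + (w*2 - 1 + w^2*5 - 5*w^3)
= 5 + w^3 * (-2) + w + w^4 * (-4)
C) 5 + w^3 * (-2) + w + w^4 * (-4)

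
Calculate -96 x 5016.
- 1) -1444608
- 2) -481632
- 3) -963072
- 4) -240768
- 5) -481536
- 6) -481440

-96 * 5016 = -481536
5) -481536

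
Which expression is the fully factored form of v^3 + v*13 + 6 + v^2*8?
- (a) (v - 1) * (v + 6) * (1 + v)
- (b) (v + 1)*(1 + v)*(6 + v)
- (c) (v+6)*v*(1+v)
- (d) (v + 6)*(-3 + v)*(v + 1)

We need to factor v^3 + v*13 + 6 + v^2*8.
The factored form is (v + 1)*(1 + v)*(6 + v).
b) (v + 1)*(1 + v)*(6 + v)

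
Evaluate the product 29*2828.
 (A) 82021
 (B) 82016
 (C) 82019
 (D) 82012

29 * 2828 = 82012
D) 82012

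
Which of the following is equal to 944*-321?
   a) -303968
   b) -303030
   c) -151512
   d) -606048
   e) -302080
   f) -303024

944 * -321 = -303024
f) -303024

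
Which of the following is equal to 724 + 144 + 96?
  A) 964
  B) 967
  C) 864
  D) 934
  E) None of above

First: 724 + 144 = 868
Then: 868 + 96 = 964
A) 964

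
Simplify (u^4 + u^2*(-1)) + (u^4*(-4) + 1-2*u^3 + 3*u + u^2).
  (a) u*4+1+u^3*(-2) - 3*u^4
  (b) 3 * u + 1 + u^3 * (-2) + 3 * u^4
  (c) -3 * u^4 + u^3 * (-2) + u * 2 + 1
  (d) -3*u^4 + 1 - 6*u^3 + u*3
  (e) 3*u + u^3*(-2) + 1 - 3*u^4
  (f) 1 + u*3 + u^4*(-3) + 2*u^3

Adding the polynomials and combining like terms:
(u^4 + u^2*(-1)) + (u^4*(-4) + 1 - 2*u^3 + 3*u + u^2)
= 3*u + u^3*(-2) + 1 - 3*u^4
e) 3*u + u^3*(-2) + 1 - 3*u^4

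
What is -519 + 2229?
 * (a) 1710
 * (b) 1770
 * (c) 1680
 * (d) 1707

-519 + 2229 = 1710
a) 1710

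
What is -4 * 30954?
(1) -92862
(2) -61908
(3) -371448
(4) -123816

-4 * 30954 = -123816
4) -123816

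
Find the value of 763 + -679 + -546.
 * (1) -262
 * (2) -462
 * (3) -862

First: 763 + -679 = 84
Then: 84 + -546 = -462
2) -462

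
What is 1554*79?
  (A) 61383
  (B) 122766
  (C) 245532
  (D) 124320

1554 * 79 = 122766
B) 122766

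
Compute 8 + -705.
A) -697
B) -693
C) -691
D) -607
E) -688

8 + -705 = -697
A) -697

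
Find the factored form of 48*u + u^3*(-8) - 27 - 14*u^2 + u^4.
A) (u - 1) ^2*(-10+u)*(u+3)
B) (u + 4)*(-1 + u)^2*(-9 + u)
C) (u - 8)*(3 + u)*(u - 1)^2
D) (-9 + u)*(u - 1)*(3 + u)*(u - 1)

We need to factor 48*u + u^3*(-8) - 27 - 14*u^2 + u^4.
The factored form is (-9 + u)*(u - 1)*(3 + u)*(u - 1).
D) (-9 + u)*(u - 1)*(3 + u)*(u - 1)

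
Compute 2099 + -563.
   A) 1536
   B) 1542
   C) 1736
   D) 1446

2099 + -563 = 1536
A) 1536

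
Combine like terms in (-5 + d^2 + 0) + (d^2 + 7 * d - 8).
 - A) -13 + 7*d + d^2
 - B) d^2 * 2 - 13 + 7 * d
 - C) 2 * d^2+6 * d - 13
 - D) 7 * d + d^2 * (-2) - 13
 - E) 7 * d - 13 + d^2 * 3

Adding the polynomials and combining like terms:
(-5 + d^2 + 0) + (d^2 + 7*d - 8)
= d^2 * 2 - 13 + 7 * d
B) d^2 * 2 - 13 + 7 * d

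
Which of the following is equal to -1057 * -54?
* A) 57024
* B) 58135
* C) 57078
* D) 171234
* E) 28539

-1057 * -54 = 57078
C) 57078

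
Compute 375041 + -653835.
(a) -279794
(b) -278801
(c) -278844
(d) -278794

375041 + -653835 = -278794
d) -278794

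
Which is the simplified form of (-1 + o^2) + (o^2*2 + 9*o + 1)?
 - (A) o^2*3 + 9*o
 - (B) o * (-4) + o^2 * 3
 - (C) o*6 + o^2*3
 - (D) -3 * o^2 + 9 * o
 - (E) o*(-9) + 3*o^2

Adding the polynomials and combining like terms:
(-1 + o^2) + (o^2*2 + 9*o + 1)
= o^2*3 + 9*o
A) o^2*3 + 9*o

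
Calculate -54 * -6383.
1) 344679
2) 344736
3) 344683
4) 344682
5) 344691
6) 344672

-54 * -6383 = 344682
4) 344682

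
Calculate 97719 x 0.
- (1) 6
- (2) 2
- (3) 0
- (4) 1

97719 * 0 = 0
3) 0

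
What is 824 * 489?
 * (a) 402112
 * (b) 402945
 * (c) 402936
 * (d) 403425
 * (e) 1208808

824 * 489 = 402936
c) 402936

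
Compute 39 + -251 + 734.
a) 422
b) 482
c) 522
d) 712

First: 39 + -251 = -212
Then: -212 + 734 = 522
c) 522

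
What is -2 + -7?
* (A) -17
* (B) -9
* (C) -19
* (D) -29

-2 + -7 = -9
B) -9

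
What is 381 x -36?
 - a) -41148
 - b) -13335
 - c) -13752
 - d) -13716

381 * -36 = -13716
d) -13716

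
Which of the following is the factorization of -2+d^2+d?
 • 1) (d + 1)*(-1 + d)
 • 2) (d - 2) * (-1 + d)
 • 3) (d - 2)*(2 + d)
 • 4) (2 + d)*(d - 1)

We need to factor -2+d^2+d.
The factored form is (2 + d)*(d - 1).
4) (2 + d)*(d - 1)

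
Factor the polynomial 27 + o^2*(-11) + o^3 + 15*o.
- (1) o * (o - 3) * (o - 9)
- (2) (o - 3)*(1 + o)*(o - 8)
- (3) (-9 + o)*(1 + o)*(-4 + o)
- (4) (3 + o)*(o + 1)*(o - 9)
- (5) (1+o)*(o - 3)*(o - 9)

We need to factor 27 + o^2*(-11) + o^3 + 15*o.
The factored form is (1+o)*(o - 3)*(o - 9).
5) (1+o)*(o - 3)*(o - 9)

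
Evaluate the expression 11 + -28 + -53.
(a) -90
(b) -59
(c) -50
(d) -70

First: 11 + -28 = -17
Then: -17 + -53 = -70
d) -70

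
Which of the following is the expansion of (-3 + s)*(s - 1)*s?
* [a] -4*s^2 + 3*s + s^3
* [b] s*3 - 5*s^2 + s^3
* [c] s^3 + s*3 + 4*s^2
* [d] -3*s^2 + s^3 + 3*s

Expanding (-3 + s)*(s - 1)*s:
= -4*s^2 + 3*s + s^3
a) -4*s^2 + 3*s + s^3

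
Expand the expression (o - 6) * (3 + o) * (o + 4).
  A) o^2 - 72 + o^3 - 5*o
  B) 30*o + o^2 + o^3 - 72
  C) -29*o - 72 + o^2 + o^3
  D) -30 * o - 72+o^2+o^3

Expanding (o - 6) * (3 + o) * (o + 4):
= -30 * o - 72+o^2+o^3
D) -30 * o - 72+o^2+o^3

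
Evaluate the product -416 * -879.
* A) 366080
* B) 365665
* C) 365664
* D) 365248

-416 * -879 = 365664
C) 365664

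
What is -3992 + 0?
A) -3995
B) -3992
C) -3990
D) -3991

-3992 + 0 = -3992
B) -3992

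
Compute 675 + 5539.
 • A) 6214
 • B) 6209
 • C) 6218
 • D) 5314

675 + 5539 = 6214
A) 6214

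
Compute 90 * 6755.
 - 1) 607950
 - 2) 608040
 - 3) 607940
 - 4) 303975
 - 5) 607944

90 * 6755 = 607950
1) 607950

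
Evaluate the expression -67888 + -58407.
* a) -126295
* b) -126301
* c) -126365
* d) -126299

-67888 + -58407 = -126295
a) -126295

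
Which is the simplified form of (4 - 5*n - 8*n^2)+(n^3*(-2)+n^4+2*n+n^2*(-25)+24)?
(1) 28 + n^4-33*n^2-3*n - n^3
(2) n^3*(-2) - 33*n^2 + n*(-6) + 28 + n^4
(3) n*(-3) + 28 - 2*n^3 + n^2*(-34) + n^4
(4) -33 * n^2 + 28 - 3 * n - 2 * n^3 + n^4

Adding the polynomials and combining like terms:
(4 - 5*n - 8*n^2) + (n^3*(-2) + n^4 + 2*n + n^2*(-25) + 24)
= -33 * n^2 + 28 - 3 * n - 2 * n^3 + n^4
4) -33 * n^2 + 28 - 3 * n - 2 * n^3 + n^4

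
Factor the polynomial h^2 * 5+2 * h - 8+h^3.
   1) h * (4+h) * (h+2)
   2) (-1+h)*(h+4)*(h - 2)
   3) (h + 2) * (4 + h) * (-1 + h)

We need to factor h^2 * 5+2 * h - 8+h^3.
The factored form is (h + 2) * (4 + h) * (-1 + h).
3) (h + 2) * (4 + h) * (-1 + h)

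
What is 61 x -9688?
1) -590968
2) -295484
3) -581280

61 * -9688 = -590968
1) -590968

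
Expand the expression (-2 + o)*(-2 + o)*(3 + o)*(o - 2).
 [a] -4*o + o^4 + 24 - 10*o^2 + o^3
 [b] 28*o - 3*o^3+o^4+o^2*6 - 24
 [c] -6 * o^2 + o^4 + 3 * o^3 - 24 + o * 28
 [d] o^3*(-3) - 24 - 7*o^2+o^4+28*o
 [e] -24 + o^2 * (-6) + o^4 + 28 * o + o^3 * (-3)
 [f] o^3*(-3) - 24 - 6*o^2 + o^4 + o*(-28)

Expanding (-2 + o)*(-2 + o)*(3 + o)*(o - 2):
= -24 + o^2 * (-6) + o^4 + 28 * o + o^3 * (-3)
e) -24 + o^2 * (-6) + o^4 + 28 * o + o^3 * (-3)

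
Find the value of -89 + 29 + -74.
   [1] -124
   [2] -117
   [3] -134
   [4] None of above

First: -89 + 29 = -60
Then: -60 + -74 = -134
3) -134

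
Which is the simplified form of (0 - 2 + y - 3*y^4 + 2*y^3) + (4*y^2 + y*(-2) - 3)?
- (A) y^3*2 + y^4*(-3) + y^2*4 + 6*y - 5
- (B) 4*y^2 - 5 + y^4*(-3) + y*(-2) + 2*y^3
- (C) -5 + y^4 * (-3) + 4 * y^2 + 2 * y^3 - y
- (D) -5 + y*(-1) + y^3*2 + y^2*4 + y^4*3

Adding the polynomials and combining like terms:
(0 - 2 + y - 3*y^4 + 2*y^3) + (4*y^2 + y*(-2) - 3)
= -5 + y^4 * (-3) + 4 * y^2 + 2 * y^3 - y
C) -5 + y^4 * (-3) + 4 * y^2 + 2 * y^3 - y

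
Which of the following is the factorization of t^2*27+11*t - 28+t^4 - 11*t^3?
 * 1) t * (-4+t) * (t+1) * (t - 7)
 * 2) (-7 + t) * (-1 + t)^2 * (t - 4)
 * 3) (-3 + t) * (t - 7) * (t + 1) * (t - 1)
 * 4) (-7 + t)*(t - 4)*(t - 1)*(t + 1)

We need to factor t^2*27+11*t - 28+t^4 - 11*t^3.
The factored form is (-7 + t)*(t - 4)*(t - 1)*(t + 1).
4) (-7 + t)*(t - 4)*(t - 1)*(t + 1)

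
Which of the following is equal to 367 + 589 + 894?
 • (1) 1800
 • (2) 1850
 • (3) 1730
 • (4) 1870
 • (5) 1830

First: 367 + 589 = 956
Then: 956 + 894 = 1850
2) 1850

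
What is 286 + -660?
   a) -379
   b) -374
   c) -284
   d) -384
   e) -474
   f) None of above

286 + -660 = -374
b) -374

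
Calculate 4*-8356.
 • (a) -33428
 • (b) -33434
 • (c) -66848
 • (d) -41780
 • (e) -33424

4 * -8356 = -33424
e) -33424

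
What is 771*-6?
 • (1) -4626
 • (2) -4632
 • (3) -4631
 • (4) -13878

771 * -6 = -4626
1) -4626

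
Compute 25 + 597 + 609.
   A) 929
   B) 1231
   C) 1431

First: 25 + 597 = 622
Then: 622 + 609 = 1231
B) 1231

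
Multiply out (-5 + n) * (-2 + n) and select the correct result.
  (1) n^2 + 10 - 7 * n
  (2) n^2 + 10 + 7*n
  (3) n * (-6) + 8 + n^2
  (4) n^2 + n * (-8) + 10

Expanding (-5 + n) * (-2 + n):
= n^2 + 10 - 7 * n
1) n^2 + 10 - 7 * n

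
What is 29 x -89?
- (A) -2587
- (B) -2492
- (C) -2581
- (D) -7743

29 * -89 = -2581
C) -2581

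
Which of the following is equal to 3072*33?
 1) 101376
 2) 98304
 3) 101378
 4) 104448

3072 * 33 = 101376
1) 101376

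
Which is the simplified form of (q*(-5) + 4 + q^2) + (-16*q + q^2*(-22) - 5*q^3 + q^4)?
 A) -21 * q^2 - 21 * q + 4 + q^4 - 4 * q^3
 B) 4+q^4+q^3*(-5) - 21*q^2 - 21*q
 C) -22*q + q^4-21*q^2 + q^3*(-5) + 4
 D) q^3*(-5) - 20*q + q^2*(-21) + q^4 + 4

Adding the polynomials and combining like terms:
(q*(-5) + 4 + q^2) + (-16*q + q^2*(-22) - 5*q^3 + q^4)
= 4+q^4+q^3*(-5) - 21*q^2 - 21*q
B) 4+q^4+q^3*(-5) - 21*q^2 - 21*q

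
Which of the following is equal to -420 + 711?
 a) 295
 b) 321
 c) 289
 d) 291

-420 + 711 = 291
d) 291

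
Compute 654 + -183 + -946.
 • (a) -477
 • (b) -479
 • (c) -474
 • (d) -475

First: 654 + -183 = 471
Then: 471 + -946 = -475
d) -475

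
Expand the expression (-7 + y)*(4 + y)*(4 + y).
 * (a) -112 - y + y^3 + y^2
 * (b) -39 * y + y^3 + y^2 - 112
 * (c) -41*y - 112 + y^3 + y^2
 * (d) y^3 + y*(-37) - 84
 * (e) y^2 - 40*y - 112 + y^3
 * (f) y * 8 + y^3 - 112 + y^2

Expanding (-7 + y)*(4 + y)*(4 + y):
= y^2 - 40*y - 112 + y^3
e) y^2 - 40*y - 112 + y^3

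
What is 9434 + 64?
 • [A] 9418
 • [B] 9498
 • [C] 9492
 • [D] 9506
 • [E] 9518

9434 + 64 = 9498
B) 9498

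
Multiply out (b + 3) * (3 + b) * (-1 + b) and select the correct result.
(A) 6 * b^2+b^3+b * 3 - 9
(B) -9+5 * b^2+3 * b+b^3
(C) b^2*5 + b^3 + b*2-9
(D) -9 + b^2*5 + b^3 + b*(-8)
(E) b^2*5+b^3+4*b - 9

Expanding (b + 3) * (3 + b) * (-1 + b):
= -9+5 * b^2+3 * b+b^3
B) -9+5 * b^2+3 * b+b^3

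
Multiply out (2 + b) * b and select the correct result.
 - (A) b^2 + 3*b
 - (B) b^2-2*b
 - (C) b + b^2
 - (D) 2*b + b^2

Expanding (2 + b) * b:
= 2*b + b^2
D) 2*b + b^2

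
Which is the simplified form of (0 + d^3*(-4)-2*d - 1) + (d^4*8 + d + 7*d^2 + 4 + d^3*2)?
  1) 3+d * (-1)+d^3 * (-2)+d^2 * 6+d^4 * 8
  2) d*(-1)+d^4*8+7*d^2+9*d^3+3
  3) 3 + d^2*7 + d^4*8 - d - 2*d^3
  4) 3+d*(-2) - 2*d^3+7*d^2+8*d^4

Adding the polynomials and combining like terms:
(0 + d^3*(-4) - 2*d - 1) + (d^4*8 + d + 7*d^2 + 4 + d^3*2)
= 3 + d^2*7 + d^4*8 - d - 2*d^3
3) 3 + d^2*7 + d^4*8 - d - 2*d^3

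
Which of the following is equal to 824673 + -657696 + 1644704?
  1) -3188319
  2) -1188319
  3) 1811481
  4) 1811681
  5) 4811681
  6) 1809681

First: 824673 + -657696 = 166977
Then: 166977 + 1644704 = 1811681
4) 1811681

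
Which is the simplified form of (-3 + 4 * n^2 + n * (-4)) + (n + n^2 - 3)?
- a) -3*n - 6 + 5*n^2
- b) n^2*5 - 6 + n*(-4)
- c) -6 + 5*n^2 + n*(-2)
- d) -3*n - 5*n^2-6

Adding the polynomials and combining like terms:
(-3 + 4*n^2 + n*(-4)) + (n + n^2 - 3)
= -3*n - 6 + 5*n^2
a) -3*n - 6 + 5*n^2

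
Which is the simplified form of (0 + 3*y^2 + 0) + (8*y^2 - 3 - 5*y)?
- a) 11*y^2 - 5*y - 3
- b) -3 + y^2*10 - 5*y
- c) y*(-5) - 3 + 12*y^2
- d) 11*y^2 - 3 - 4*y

Adding the polynomials and combining like terms:
(0 + 3*y^2 + 0) + (8*y^2 - 3 - 5*y)
= 11*y^2 - 5*y - 3
a) 11*y^2 - 5*y - 3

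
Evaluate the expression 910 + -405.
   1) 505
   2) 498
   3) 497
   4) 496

910 + -405 = 505
1) 505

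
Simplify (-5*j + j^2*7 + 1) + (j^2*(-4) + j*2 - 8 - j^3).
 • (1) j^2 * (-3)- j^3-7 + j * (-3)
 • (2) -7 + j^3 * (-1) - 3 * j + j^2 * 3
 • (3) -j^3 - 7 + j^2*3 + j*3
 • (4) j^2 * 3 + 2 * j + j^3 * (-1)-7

Adding the polynomials and combining like terms:
(-5*j + j^2*7 + 1) + (j^2*(-4) + j*2 - 8 - j^3)
= -7 + j^3 * (-1) - 3 * j + j^2 * 3
2) -7 + j^3 * (-1) - 3 * j + j^2 * 3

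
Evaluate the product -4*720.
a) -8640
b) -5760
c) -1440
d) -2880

-4 * 720 = -2880
d) -2880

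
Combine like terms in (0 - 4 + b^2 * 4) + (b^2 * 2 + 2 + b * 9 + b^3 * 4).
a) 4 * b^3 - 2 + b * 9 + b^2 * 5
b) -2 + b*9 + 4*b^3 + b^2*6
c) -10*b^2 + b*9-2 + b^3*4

Adding the polynomials and combining like terms:
(0 - 4 + b^2*4) + (b^2*2 + 2 + b*9 + b^3*4)
= -2 + b*9 + 4*b^3 + b^2*6
b) -2 + b*9 + 4*b^3 + b^2*6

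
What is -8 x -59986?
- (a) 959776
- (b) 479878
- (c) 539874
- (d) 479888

-8 * -59986 = 479888
d) 479888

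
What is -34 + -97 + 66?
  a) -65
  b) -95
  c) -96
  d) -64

First: -34 + -97 = -131
Then: -131 + 66 = -65
a) -65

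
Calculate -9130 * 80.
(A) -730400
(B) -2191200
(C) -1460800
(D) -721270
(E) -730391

-9130 * 80 = -730400
A) -730400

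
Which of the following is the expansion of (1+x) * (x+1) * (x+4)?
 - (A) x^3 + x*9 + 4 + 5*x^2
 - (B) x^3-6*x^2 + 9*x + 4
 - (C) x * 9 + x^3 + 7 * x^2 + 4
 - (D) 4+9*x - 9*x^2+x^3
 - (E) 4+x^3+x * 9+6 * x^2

Expanding (1+x) * (x+1) * (x+4):
= 4+x^3+x * 9+6 * x^2
E) 4+x^3+x * 9+6 * x^2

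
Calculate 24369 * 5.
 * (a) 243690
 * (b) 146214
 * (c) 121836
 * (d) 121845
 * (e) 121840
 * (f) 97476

24369 * 5 = 121845
d) 121845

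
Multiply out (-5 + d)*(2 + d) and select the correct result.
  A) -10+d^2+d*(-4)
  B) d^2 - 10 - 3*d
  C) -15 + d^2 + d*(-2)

Expanding (-5 + d)*(2 + d):
= d^2 - 10 - 3*d
B) d^2 - 10 - 3*d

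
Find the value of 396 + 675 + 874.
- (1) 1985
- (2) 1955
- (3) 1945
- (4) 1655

First: 396 + 675 = 1071
Then: 1071 + 874 = 1945
3) 1945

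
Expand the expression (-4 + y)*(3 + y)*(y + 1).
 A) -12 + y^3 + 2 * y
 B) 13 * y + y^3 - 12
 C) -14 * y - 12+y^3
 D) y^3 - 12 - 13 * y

Expanding (-4 + y)*(3 + y)*(y + 1):
= y^3 - 12 - 13 * y
D) y^3 - 12 - 13 * y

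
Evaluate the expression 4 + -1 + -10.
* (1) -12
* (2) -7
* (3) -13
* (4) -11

First: 4 + -1 = 3
Then: 3 + -10 = -7
2) -7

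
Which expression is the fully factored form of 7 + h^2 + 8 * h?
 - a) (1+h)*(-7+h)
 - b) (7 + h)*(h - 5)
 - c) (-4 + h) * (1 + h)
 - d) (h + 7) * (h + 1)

We need to factor 7 + h^2 + 8 * h.
The factored form is (h + 7) * (h + 1).
d) (h + 7) * (h + 1)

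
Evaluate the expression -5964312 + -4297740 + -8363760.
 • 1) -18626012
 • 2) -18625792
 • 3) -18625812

First: -5964312 + -4297740 = -10262052
Then: -10262052 + -8363760 = -18625812
3) -18625812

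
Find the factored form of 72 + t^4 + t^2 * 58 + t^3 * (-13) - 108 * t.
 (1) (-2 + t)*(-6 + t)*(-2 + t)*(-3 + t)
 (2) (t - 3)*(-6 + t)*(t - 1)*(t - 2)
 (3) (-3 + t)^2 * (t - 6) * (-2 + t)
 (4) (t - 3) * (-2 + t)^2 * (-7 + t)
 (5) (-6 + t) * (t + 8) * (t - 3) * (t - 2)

We need to factor 72 + t^4 + t^2 * 58 + t^3 * (-13) - 108 * t.
The factored form is (-2 + t)*(-6 + t)*(-2 + t)*(-3 + t).
1) (-2 + t)*(-6 + t)*(-2 + t)*(-3 + t)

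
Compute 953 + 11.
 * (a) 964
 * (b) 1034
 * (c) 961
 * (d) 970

953 + 11 = 964
a) 964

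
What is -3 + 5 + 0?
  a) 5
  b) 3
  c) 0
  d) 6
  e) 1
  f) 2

First: -3 + 5 = 2
Then: 2 + 0 = 2
f) 2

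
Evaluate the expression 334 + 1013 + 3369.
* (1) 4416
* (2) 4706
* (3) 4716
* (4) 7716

First: 334 + 1013 = 1347
Then: 1347 + 3369 = 4716
3) 4716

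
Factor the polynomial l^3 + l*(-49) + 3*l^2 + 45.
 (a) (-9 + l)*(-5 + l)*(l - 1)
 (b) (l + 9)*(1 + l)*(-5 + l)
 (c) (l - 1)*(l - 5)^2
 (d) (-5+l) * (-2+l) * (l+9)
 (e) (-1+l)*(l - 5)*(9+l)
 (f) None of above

We need to factor l^3 + l*(-49) + 3*l^2 + 45.
The factored form is (-1+l)*(l - 5)*(9+l).
e) (-1+l)*(l - 5)*(9+l)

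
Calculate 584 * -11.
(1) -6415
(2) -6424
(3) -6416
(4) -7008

584 * -11 = -6424
2) -6424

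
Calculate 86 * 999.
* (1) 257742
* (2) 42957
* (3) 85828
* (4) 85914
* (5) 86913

86 * 999 = 85914
4) 85914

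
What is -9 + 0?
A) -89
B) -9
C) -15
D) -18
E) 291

-9 + 0 = -9
B) -9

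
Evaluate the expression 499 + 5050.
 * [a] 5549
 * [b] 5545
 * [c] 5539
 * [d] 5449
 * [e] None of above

499 + 5050 = 5549
a) 5549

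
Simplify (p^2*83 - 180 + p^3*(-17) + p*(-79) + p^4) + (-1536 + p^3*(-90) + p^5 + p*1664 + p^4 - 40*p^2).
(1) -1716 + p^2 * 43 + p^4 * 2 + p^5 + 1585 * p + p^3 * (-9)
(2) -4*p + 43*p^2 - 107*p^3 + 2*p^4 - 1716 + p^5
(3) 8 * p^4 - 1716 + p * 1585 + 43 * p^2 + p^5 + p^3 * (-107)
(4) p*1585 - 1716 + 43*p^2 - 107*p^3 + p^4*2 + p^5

Adding the polynomials and combining like terms:
(p^2*83 - 180 + p^3*(-17) + p*(-79) + p^4) + (-1536 + p^3*(-90) + p^5 + p*1664 + p^4 - 40*p^2)
= p*1585 - 1716 + 43*p^2 - 107*p^3 + p^4*2 + p^5
4) p*1585 - 1716 + 43*p^2 - 107*p^3 + p^4*2 + p^5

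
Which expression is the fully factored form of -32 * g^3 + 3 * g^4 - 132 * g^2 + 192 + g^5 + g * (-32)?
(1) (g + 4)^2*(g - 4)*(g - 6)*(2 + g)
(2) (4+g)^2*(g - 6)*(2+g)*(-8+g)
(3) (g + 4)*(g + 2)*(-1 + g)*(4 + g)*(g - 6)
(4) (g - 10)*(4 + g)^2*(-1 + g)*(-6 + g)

We need to factor -32 * g^3 + 3 * g^4 - 132 * g^2 + 192 + g^5 + g * (-32).
The factored form is (g + 4)*(g + 2)*(-1 + g)*(4 + g)*(g - 6).
3) (g + 4)*(g + 2)*(-1 + g)*(4 + g)*(g - 6)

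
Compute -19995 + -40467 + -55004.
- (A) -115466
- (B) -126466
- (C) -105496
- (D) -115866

First: -19995 + -40467 = -60462
Then: -60462 + -55004 = -115466
A) -115466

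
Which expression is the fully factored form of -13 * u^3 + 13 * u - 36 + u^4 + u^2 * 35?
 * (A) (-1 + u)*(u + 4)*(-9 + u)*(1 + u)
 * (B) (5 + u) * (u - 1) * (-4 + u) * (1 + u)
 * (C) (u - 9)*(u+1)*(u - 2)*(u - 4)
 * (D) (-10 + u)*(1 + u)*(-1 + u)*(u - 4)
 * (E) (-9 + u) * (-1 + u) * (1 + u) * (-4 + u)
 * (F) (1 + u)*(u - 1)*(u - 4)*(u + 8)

We need to factor -13 * u^3 + 13 * u - 36 + u^4 + u^2 * 35.
The factored form is (-9 + u) * (-1 + u) * (1 + u) * (-4 + u).
E) (-9 + u) * (-1 + u) * (1 + u) * (-4 + u)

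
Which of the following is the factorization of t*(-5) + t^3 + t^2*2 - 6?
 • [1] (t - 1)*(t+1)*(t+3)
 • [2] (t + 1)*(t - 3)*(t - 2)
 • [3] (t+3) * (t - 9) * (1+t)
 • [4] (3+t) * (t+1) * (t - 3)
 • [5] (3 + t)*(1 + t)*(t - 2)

We need to factor t*(-5) + t^3 + t^2*2 - 6.
The factored form is (3 + t)*(1 + t)*(t - 2).
5) (3 + t)*(1 + t)*(t - 2)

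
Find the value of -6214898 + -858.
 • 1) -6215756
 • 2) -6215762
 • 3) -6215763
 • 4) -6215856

-6214898 + -858 = -6215756
1) -6215756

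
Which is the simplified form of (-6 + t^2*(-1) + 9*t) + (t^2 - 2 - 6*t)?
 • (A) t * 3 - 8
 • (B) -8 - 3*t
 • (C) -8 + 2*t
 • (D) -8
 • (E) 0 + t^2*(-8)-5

Adding the polynomials and combining like terms:
(-6 + t^2*(-1) + 9*t) + (t^2 - 2 - 6*t)
= t * 3 - 8
A) t * 3 - 8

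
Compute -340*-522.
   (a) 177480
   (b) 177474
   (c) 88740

-340 * -522 = 177480
a) 177480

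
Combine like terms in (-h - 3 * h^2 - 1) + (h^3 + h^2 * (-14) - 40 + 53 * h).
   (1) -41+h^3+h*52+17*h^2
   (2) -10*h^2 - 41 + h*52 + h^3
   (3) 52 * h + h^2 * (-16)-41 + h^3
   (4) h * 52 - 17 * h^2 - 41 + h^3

Adding the polynomials and combining like terms:
(-h - 3*h^2 - 1) + (h^3 + h^2*(-14) - 40 + 53*h)
= h * 52 - 17 * h^2 - 41 + h^3
4) h * 52 - 17 * h^2 - 41 + h^3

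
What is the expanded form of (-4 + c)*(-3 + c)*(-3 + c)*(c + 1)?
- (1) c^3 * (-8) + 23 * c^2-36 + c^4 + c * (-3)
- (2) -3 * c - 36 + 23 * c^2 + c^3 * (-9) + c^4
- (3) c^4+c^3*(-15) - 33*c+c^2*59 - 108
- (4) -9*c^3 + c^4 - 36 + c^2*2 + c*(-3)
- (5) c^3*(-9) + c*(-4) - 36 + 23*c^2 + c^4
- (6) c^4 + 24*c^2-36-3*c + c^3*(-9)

Expanding (-4 + c)*(-3 + c)*(-3 + c)*(c + 1):
= -3 * c - 36 + 23 * c^2 + c^3 * (-9) + c^4
2) -3 * c - 36 + 23 * c^2 + c^3 * (-9) + c^4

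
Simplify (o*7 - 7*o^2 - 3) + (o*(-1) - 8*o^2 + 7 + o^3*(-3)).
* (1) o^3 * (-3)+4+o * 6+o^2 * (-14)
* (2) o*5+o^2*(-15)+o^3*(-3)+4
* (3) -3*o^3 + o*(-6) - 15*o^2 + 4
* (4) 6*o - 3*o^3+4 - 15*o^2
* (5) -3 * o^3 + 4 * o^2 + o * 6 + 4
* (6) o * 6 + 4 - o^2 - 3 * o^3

Adding the polynomials and combining like terms:
(o*7 - 7*o^2 - 3) + (o*(-1) - 8*o^2 + 7 + o^3*(-3))
= 6*o - 3*o^3+4 - 15*o^2
4) 6*o - 3*o^3+4 - 15*o^2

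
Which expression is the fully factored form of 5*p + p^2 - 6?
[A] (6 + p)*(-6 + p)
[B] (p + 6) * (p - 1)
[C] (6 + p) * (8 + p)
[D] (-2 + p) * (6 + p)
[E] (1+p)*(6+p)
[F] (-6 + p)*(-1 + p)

We need to factor 5*p + p^2 - 6.
The factored form is (p + 6) * (p - 1).
B) (p + 6) * (p - 1)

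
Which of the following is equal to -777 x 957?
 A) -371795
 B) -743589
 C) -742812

-777 * 957 = -743589
B) -743589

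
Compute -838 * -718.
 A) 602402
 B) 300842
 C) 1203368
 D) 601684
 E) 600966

-838 * -718 = 601684
D) 601684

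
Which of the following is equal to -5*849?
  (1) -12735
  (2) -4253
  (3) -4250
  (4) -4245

-5 * 849 = -4245
4) -4245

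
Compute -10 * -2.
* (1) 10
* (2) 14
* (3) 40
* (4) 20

-10 * -2 = 20
4) 20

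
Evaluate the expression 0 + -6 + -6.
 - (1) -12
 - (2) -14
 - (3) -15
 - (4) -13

First: 0 + -6 = -6
Then: -6 + -6 = -12
1) -12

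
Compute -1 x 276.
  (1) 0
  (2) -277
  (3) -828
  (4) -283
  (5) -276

-1 * 276 = -276
5) -276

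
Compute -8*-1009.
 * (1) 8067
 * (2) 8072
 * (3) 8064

-8 * -1009 = 8072
2) 8072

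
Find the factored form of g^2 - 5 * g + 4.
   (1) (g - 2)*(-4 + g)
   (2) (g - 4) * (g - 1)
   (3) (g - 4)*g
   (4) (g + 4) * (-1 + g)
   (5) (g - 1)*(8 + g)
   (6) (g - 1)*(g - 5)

We need to factor g^2 - 5 * g + 4.
The factored form is (g - 4) * (g - 1).
2) (g - 4) * (g - 1)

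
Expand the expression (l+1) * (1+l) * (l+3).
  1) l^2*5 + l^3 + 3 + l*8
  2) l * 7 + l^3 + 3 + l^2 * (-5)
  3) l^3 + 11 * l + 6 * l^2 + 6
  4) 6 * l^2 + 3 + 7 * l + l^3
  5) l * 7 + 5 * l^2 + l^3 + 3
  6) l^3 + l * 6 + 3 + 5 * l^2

Expanding (l+1) * (1+l) * (l+3):
= l * 7 + 5 * l^2 + l^3 + 3
5) l * 7 + 5 * l^2 + l^3 + 3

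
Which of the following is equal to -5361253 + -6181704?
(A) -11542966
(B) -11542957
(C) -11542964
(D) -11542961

-5361253 + -6181704 = -11542957
B) -11542957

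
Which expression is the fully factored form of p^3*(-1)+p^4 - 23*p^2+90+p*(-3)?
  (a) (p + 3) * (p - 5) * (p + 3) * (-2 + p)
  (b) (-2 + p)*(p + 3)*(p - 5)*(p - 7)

We need to factor p^3*(-1)+p^4 - 23*p^2+90+p*(-3).
The factored form is (p + 3) * (p - 5) * (p + 3) * (-2 + p).
a) (p + 3) * (p - 5) * (p + 3) * (-2 + p)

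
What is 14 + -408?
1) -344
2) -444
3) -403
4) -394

14 + -408 = -394
4) -394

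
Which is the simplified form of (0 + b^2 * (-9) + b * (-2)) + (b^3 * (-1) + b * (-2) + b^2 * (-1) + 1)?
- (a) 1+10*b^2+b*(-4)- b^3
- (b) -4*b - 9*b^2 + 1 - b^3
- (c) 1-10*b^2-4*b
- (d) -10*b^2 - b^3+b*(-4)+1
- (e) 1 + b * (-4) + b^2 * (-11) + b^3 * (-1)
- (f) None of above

Adding the polynomials and combining like terms:
(0 + b^2*(-9) + b*(-2)) + (b^3*(-1) + b*(-2) + b^2*(-1) + 1)
= -10*b^2 - b^3+b*(-4)+1
d) -10*b^2 - b^3+b*(-4)+1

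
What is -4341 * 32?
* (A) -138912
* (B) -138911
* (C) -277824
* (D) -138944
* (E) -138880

-4341 * 32 = -138912
A) -138912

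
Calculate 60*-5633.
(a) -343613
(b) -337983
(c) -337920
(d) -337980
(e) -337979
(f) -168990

60 * -5633 = -337980
d) -337980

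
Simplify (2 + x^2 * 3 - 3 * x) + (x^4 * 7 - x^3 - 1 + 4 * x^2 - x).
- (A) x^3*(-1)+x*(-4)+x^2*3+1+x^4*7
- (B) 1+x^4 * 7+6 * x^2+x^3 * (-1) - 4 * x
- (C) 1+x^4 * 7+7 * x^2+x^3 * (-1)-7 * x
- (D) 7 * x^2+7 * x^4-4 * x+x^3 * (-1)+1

Adding the polynomials and combining like terms:
(2 + x^2*3 - 3*x) + (x^4*7 - x^3 - 1 + 4*x^2 - x)
= 7 * x^2+7 * x^4-4 * x+x^3 * (-1)+1
D) 7 * x^2+7 * x^4-4 * x+x^3 * (-1)+1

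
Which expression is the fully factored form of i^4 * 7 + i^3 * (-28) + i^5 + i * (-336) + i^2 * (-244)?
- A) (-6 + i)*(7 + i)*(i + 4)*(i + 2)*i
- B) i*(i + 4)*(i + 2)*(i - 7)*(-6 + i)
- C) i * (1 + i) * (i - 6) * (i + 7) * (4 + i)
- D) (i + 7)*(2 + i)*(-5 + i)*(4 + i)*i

We need to factor i^4 * 7 + i^3 * (-28) + i^5 + i * (-336) + i^2 * (-244).
The factored form is (-6 + i)*(7 + i)*(i + 4)*(i + 2)*i.
A) (-6 + i)*(7 + i)*(i + 4)*(i + 2)*i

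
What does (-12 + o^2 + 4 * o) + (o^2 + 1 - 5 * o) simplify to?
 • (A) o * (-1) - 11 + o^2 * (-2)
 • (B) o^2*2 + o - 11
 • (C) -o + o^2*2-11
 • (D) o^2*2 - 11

Adding the polynomials and combining like terms:
(-12 + o^2 + 4*o) + (o^2 + 1 - 5*o)
= -o + o^2*2-11
C) -o + o^2*2-11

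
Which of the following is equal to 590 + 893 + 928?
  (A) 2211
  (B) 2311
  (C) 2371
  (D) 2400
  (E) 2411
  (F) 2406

First: 590 + 893 = 1483
Then: 1483 + 928 = 2411
E) 2411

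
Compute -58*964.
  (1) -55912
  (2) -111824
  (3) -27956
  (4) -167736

-58 * 964 = -55912
1) -55912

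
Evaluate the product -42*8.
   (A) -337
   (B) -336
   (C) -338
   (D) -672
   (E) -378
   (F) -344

-42 * 8 = -336
B) -336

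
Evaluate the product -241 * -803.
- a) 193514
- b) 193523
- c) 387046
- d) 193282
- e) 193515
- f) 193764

-241 * -803 = 193523
b) 193523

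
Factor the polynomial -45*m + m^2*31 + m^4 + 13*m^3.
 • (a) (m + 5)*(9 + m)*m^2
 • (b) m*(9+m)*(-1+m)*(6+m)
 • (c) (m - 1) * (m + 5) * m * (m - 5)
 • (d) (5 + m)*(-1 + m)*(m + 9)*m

We need to factor -45*m + m^2*31 + m^4 + 13*m^3.
The factored form is (5 + m)*(-1 + m)*(m + 9)*m.
d) (5 + m)*(-1 + m)*(m + 9)*m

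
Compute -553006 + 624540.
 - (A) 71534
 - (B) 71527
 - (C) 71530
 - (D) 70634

-553006 + 624540 = 71534
A) 71534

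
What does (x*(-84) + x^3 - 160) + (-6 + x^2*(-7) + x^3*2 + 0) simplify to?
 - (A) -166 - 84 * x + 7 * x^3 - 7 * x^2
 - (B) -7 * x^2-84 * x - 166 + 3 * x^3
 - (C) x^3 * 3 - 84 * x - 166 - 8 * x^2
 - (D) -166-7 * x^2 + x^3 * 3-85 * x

Adding the polynomials and combining like terms:
(x*(-84) + x^3 - 160) + (-6 + x^2*(-7) + x^3*2 + 0)
= -7 * x^2-84 * x - 166 + 3 * x^3
B) -7 * x^2-84 * x - 166 + 3 * x^3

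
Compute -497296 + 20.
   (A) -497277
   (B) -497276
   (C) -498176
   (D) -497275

-497296 + 20 = -497276
B) -497276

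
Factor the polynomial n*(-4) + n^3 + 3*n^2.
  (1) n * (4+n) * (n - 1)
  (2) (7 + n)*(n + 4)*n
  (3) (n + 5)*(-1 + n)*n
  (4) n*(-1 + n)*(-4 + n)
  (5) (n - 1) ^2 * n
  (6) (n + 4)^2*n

We need to factor n*(-4) + n^3 + 3*n^2.
The factored form is n * (4+n) * (n - 1).
1) n * (4+n) * (n - 1)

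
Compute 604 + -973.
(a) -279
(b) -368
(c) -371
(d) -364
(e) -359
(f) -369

604 + -973 = -369
f) -369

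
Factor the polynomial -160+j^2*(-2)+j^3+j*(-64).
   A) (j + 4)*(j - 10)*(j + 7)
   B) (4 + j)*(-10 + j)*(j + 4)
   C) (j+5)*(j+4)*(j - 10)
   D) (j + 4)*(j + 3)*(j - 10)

We need to factor -160+j^2*(-2)+j^3+j*(-64).
The factored form is (4 + j)*(-10 + j)*(j + 4).
B) (4 + j)*(-10 + j)*(j + 4)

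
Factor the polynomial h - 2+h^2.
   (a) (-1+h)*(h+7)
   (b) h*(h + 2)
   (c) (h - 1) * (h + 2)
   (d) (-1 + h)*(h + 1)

We need to factor h - 2+h^2.
The factored form is (h - 1) * (h + 2).
c) (h - 1) * (h + 2)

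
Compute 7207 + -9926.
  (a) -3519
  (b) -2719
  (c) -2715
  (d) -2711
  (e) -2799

7207 + -9926 = -2719
b) -2719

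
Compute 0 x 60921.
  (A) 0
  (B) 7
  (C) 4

0 * 60921 = 0
A) 0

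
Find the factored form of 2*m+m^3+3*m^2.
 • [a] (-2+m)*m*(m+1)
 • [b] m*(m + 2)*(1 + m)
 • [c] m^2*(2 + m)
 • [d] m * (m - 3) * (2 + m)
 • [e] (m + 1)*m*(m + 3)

We need to factor 2*m+m^3+3*m^2.
The factored form is m*(m + 2)*(1 + m).
b) m*(m + 2)*(1 + m)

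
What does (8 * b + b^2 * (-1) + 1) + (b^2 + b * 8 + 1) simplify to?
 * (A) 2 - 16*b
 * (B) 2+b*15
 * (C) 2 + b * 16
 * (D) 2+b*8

Adding the polynomials and combining like terms:
(8*b + b^2*(-1) + 1) + (b^2 + b*8 + 1)
= 2 + b * 16
C) 2 + b * 16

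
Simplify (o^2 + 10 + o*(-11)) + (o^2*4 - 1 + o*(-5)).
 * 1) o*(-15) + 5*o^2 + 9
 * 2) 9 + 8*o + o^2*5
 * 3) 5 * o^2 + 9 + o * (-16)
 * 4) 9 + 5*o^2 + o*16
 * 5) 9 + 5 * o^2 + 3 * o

Adding the polynomials and combining like terms:
(o^2 + 10 + o*(-11)) + (o^2*4 - 1 + o*(-5))
= 5 * o^2 + 9 + o * (-16)
3) 5 * o^2 + 9 + o * (-16)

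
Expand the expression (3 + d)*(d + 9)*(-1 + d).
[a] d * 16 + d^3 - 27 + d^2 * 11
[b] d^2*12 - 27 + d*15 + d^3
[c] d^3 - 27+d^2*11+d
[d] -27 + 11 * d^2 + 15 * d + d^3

Expanding (3 + d)*(d + 9)*(-1 + d):
= -27 + 11 * d^2 + 15 * d + d^3
d) -27 + 11 * d^2 + 15 * d + d^3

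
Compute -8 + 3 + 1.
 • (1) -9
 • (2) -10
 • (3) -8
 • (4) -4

First: -8 + 3 = -5
Then: -5 + 1 = -4
4) -4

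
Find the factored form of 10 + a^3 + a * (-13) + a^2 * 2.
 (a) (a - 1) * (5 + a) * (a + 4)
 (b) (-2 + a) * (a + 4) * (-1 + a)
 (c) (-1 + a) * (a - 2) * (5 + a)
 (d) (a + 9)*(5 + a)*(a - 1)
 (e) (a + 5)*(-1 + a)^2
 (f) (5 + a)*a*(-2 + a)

We need to factor 10 + a^3 + a * (-13) + a^2 * 2.
The factored form is (-1 + a) * (a - 2) * (5 + a).
c) (-1 + a) * (a - 2) * (5 + a)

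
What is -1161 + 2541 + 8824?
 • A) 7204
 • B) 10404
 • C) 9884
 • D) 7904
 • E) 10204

First: -1161 + 2541 = 1380
Then: 1380 + 8824 = 10204
E) 10204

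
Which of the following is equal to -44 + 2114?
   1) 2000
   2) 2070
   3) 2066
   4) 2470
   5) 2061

-44 + 2114 = 2070
2) 2070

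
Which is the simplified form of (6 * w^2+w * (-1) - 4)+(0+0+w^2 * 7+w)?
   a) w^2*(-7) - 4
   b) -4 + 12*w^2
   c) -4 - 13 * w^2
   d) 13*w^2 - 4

Adding the polynomials and combining like terms:
(6*w^2 + w*(-1) - 4) + (0 + 0 + w^2*7 + w)
= 13*w^2 - 4
d) 13*w^2 - 4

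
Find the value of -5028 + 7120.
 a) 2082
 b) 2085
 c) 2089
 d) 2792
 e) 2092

-5028 + 7120 = 2092
e) 2092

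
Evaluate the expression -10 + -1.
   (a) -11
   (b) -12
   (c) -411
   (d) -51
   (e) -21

-10 + -1 = -11
a) -11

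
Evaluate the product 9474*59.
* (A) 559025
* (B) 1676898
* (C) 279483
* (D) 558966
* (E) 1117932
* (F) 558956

9474 * 59 = 558966
D) 558966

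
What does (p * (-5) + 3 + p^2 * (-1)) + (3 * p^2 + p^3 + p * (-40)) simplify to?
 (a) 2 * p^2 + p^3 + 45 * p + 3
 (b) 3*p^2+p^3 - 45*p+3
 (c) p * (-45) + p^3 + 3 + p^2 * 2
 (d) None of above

Adding the polynomials and combining like terms:
(p*(-5) + 3 + p^2*(-1)) + (3*p^2 + p^3 + p*(-40))
= p * (-45) + p^3 + 3 + p^2 * 2
c) p * (-45) + p^3 + 3 + p^2 * 2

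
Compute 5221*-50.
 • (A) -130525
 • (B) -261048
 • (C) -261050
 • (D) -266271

5221 * -50 = -261050
C) -261050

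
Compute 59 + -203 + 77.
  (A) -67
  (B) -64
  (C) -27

First: 59 + -203 = -144
Then: -144 + 77 = -67
A) -67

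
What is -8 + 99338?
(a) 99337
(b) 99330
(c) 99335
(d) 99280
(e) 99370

-8 + 99338 = 99330
b) 99330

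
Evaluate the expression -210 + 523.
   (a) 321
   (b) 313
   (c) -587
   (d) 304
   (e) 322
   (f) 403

-210 + 523 = 313
b) 313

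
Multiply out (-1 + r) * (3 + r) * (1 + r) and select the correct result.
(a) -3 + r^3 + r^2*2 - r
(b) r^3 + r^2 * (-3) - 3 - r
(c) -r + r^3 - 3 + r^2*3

Expanding (-1 + r) * (3 + r) * (1 + r):
= -r + r^3 - 3 + r^2*3
c) -r + r^3 - 3 + r^2*3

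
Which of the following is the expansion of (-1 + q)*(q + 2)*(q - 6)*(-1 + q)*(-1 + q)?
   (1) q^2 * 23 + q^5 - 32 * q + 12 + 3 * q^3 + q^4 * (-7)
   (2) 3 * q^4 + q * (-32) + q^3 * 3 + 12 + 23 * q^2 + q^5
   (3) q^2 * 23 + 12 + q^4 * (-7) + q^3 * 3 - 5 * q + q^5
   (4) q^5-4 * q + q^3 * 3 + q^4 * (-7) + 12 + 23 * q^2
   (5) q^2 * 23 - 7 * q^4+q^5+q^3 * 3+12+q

Expanding (-1 + q)*(q + 2)*(q - 6)*(-1 + q)*(-1 + q):
= q^2 * 23 + q^5 - 32 * q + 12 + 3 * q^3 + q^4 * (-7)
1) q^2 * 23 + q^5 - 32 * q + 12 + 3 * q^3 + q^4 * (-7)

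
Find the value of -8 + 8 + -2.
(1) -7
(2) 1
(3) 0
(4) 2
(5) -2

First: -8 + 8 = 0
Then: 0 + -2 = -2
5) -2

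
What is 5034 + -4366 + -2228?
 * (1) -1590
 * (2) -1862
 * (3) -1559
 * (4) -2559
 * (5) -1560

First: 5034 + -4366 = 668
Then: 668 + -2228 = -1560
5) -1560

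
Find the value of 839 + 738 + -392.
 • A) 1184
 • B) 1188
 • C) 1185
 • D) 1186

First: 839 + 738 = 1577
Then: 1577 + -392 = 1185
C) 1185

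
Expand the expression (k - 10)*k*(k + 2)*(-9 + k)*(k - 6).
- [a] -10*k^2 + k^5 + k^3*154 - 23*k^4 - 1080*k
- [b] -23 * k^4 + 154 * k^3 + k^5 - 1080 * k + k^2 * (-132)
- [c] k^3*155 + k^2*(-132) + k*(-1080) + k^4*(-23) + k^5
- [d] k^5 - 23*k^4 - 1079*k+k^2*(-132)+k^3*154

Expanding (k - 10)*k*(k + 2)*(-9 + k)*(k - 6):
= -23 * k^4 + 154 * k^3 + k^5 - 1080 * k + k^2 * (-132)
b) -23 * k^4 + 154 * k^3 + k^5 - 1080 * k + k^2 * (-132)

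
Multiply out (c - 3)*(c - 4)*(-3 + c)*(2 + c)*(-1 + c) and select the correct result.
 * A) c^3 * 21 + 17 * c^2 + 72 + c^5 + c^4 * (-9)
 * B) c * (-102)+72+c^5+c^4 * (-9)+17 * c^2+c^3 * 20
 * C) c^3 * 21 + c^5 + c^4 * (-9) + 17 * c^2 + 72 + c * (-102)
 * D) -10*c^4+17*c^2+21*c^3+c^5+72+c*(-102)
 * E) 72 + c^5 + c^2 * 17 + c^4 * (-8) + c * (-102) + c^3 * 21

Expanding (c - 3)*(c - 4)*(-3 + c)*(2 + c)*(-1 + c):
= c^3 * 21 + c^5 + c^4 * (-9) + 17 * c^2 + 72 + c * (-102)
C) c^3 * 21 + c^5 + c^4 * (-9) + 17 * c^2 + 72 + c * (-102)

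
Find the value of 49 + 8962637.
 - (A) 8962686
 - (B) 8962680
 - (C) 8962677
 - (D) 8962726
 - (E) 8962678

49 + 8962637 = 8962686
A) 8962686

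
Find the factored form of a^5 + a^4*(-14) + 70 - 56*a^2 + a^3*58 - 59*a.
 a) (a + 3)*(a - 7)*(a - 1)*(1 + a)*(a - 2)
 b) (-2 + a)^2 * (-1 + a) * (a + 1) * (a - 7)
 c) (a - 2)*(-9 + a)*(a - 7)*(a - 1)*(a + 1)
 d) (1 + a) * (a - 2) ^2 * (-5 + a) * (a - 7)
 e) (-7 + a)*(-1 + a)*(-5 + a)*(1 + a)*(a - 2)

We need to factor a^5 + a^4*(-14) + 70 - 56*a^2 + a^3*58 - 59*a.
The factored form is (-7 + a)*(-1 + a)*(-5 + a)*(1 + a)*(a - 2).
e) (-7 + a)*(-1 + a)*(-5 + a)*(1 + a)*(a - 2)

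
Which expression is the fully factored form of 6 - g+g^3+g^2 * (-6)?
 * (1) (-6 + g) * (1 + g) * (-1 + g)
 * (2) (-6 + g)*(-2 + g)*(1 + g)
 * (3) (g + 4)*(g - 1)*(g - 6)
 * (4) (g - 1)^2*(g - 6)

We need to factor 6 - g+g^3+g^2 * (-6).
The factored form is (-6 + g) * (1 + g) * (-1 + g).
1) (-6 + g) * (1 + g) * (-1 + g)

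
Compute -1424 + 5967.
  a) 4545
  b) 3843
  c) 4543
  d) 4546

-1424 + 5967 = 4543
c) 4543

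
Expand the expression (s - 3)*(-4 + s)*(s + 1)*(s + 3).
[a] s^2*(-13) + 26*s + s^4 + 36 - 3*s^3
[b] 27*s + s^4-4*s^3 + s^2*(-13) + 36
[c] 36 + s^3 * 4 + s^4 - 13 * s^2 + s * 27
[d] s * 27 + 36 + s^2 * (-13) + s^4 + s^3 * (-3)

Expanding (s - 3)*(-4 + s)*(s + 1)*(s + 3):
= s * 27 + 36 + s^2 * (-13) + s^4 + s^3 * (-3)
d) s * 27 + 36 + s^2 * (-13) + s^4 + s^3 * (-3)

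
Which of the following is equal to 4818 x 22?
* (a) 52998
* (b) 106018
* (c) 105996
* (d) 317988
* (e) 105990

4818 * 22 = 105996
c) 105996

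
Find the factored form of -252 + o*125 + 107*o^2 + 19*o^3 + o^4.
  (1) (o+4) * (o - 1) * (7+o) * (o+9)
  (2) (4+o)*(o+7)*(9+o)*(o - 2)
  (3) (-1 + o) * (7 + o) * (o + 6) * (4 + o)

We need to factor -252 + o*125 + 107*o^2 + 19*o^3 + o^4.
The factored form is (o+4) * (o - 1) * (7+o) * (o+9).
1) (o+4) * (o - 1) * (7+o) * (o+9)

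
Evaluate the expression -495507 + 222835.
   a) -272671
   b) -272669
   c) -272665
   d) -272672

-495507 + 222835 = -272672
d) -272672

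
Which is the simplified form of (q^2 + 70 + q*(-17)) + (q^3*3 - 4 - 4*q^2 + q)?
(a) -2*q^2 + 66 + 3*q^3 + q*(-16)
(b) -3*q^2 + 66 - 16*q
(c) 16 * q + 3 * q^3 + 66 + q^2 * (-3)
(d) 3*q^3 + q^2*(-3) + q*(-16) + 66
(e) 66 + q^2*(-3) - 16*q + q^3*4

Adding the polynomials and combining like terms:
(q^2 + 70 + q*(-17)) + (q^3*3 - 4 - 4*q^2 + q)
= 3*q^3 + q^2*(-3) + q*(-16) + 66
d) 3*q^3 + q^2*(-3) + q*(-16) + 66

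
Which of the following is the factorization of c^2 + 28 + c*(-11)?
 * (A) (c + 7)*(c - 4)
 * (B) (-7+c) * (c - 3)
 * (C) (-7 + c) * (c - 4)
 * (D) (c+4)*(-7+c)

We need to factor c^2 + 28 + c*(-11).
The factored form is (-7 + c) * (c - 4).
C) (-7 + c) * (c - 4)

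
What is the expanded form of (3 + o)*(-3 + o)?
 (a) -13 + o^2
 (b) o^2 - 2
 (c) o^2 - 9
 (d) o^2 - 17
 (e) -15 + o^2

Expanding (3 + o)*(-3 + o):
= o^2 - 9
c) o^2 - 9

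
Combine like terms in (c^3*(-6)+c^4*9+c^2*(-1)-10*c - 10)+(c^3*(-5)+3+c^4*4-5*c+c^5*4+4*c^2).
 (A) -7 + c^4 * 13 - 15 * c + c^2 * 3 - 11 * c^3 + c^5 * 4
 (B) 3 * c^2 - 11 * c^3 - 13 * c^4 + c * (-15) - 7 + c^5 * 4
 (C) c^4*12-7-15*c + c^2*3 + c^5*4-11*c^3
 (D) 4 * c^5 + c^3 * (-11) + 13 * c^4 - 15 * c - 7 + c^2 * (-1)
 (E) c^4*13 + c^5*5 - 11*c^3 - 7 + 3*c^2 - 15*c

Adding the polynomials and combining like terms:
(c^3*(-6) + c^4*9 + c^2*(-1) - 10*c - 10) + (c^3*(-5) + 3 + c^4*4 - 5*c + c^5*4 + 4*c^2)
= -7 + c^4 * 13 - 15 * c + c^2 * 3 - 11 * c^3 + c^5 * 4
A) -7 + c^4 * 13 - 15 * c + c^2 * 3 - 11 * c^3 + c^5 * 4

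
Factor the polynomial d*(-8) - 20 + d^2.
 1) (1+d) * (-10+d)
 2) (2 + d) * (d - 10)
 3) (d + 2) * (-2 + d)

We need to factor d*(-8) - 20 + d^2.
The factored form is (2 + d) * (d - 10).
2) (2 + d) * (d - 10)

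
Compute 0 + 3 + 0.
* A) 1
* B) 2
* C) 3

First: 0 + 3 = 3
Then: 3 + 0 = 3
C) 3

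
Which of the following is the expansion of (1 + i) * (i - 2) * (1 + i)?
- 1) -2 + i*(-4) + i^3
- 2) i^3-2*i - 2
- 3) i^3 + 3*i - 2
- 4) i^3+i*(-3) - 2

Expanding (1 + i) * (i - 2) * (1 + i):
= i^3+i*(-3) - 2
4) i^3+i*(-3) - 2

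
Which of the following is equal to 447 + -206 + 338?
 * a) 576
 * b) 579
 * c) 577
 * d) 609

First: 447 + -206 = 241
Then: 241 + 338 = 579
b) 579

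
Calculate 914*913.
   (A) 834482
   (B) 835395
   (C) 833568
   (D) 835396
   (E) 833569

914 * 913 = 834482
A) 834482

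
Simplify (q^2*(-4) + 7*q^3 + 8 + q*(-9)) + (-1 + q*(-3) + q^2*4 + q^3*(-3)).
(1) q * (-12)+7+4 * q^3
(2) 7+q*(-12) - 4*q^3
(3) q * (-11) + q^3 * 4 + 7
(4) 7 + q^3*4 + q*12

Adding the polynomials and combining like terms:
(q^2*(-4) + 7*q^3 + 8 + q*(-9)) + (-1 + q*(-3) + q^2*4 + q^3*(-3))
= q * (-12)+7+4 * q^3
1) q * (-12)+7+4 * q^3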